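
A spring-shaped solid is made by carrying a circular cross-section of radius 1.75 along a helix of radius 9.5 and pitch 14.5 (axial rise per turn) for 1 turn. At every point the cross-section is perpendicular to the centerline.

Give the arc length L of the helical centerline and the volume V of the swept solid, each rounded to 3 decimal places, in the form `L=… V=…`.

2πR = 2π·9.5 = 59.690260
per-turn = √(59.690260² + 14.5²) = √(3562.9272 + 210.25) = √3773.1772 = 61.426193
L = 1 × 61.426193 = 61.426193
V = π·1.75² × L = 9.621128 × 61.426193 = 590.989235

L=61.426 V=590.989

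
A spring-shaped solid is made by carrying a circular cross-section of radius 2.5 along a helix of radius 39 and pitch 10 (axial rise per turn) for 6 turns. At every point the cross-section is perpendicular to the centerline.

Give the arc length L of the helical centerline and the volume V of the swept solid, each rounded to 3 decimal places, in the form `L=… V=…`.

2πR = 2π·39 = 245.044227
per-turn = √(245.044227² + 10²) = √(60046.6732 + 100) = √60146.6732 = 245.248187
L = 6 × 245.248187 = 1471.489121
V = π·2.5² × L = 19.634954 × 1471.489121 = 28892.621335

L=1471.489 V=28892.621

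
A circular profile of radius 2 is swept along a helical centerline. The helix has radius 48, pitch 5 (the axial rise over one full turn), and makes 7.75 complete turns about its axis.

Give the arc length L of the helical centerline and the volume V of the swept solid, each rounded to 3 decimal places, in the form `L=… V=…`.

L=2337.666 V=29375.979

2πR = 2π·48 = 301.592895
per-turn = √(301.592895² + 5²) = √(90958.2742 + 25) = √90983.2742 = 301.634338
L = 7.75 × 301.634338 = 2337.666123
V = π·2² × L = 12.566371 × 2337.666123 = 29375.978879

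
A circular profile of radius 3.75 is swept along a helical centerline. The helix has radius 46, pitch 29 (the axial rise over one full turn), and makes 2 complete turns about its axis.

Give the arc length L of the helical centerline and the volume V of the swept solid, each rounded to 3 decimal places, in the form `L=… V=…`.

2πR = 2π·46 = 289.026524
per-turn = √(289.026524² + 29²) = √(83536.3317 + 841) = √84377.3317 = 290.477764
L = 2 × 290.477764 = 580.955529
V = π·3.75² × L = 44.178647 × 580.955529 = 25665.829056

L=580.956 V=25665.829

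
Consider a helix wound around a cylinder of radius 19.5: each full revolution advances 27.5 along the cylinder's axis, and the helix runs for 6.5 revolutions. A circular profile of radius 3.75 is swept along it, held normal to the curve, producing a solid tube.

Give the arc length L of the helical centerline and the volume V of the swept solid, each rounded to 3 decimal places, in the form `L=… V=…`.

2πR = 2π·19.5 = 122.522113
per-turn = √(122.522113² + 27.5²) = √(15011.6683 + 756.25) = √15767.9183 = 125.570372
L = 6.5 × 125.570372 = 816.207417
V = π·3.75² × L = 44.178647 × 816.207417 = 36058.939112

L=816.207 V=36058.939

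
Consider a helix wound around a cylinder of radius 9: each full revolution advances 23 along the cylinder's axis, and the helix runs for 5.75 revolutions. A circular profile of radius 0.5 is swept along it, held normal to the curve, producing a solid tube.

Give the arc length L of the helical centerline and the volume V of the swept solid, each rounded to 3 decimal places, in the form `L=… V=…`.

2πR = 2π·9 = 56.548668
per-turn = √(56.548668² + 23²) = √(3197.7518 + 529) = √3726.7518 = 61.047128
L = 5.75 × 61.047128 = 351.020985
V = π·0.5² × L = 0.785398 × 351.020985 = 275.691237

L=351.021 V=275.691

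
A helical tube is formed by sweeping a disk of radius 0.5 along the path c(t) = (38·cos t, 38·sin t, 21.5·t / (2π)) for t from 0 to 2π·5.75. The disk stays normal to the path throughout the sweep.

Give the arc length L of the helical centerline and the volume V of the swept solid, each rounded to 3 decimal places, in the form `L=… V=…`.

L=1378.431 V=1082.617

2πR = 2π·38 = 238.761042
per-turn = √(238.761042² + 21.5²) = √(57006.8350 + 462.25) = √57469.0850 = 239.727105
L = 5.75 × 239.727105 = 1378.430856
V = π·0.5² × L = 0.785398 × 1378.430856 = 1082.617062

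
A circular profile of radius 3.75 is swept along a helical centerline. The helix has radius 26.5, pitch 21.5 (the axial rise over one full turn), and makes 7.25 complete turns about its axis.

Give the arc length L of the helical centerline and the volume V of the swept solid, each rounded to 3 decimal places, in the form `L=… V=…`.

L=1217.179 V=53773.326

2πR = 2π·26.5 = 166.504411
per-turn = √(166.504411² + 21.5²) = √(27723.7188 + 462.25) = √28185.9688 = 167.886774
L = 7.25 × 167.886774 = 1217.179109
V = π·3.75² × L = 44.178647 × 1217.179109 = 53773.325811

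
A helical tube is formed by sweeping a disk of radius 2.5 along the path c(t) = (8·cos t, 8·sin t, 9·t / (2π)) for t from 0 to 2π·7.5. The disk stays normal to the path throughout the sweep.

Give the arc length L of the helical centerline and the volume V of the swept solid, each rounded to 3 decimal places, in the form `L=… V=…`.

2πR = 2π·8 = 50.265482
per-turn = √(50.265482² + 9²) = √(2526.6187 + 81) = √2607.6187 = 51.064848
L = 7.5 × 51.064848 = 382.986362
V = π·2.5² × L = 19.634954 × 382.986362 = 7519.919630

L=382.986 V=7519.920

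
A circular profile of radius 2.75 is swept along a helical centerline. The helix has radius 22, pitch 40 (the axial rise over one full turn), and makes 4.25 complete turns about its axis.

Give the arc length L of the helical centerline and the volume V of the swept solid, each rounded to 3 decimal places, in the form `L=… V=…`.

2πR = 2π·22 = 138.230077
per-turn = √(138.230077² + 40²) = √(19107.5541 + 1600) = √20707.5541 = 143.901196
L = 4.25 × 143.901196 = 611.580082
V = π·2.75² × L = 23.758294 × 611.580082 = 14530.099656

L=611.580 V=14530.100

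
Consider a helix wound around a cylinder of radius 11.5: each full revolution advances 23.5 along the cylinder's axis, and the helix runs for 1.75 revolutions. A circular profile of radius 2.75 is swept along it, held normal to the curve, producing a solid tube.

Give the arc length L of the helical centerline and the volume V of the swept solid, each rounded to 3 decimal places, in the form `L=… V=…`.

L=132.969 V=3159.107

2πR = 2π·11.5 = 72.256631
per-turn = √(72.256631² + 23.5²) = √(5221.0207 + 552.25) = √5773.2707 = 75.982042
L = 1.75 × 75.982042 = 132.968574
V = π·2.75² × L = 23.758294 × 132.968574 = 3159.106527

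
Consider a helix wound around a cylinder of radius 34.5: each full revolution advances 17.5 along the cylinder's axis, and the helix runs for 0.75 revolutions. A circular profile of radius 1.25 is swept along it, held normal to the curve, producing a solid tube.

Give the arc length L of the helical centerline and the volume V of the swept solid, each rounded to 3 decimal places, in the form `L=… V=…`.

2πR = 2π·34.5 = 216.769893
per-turn = √(216.769893² + 17.5²) = √(46989.1866 + 306.25) = √47295.4366 = 217.475140
L = 0.75 × 217.475140 = 163.106355
V = π·1.25² × L = 4.908739 × 163.106355 = 800.646448

L=163.106 V=800.646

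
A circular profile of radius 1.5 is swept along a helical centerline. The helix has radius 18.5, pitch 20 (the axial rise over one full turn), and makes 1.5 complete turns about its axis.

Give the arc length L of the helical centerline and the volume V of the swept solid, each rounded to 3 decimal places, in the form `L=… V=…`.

2πR = 2π·18.5 = 116.238928
per-turn = √(116.238928² + 20²) = √(13511.4884 + 400) = √13911.4884 = 117.946973
L = 1.5 × 117.946973 = 176.920459
V = π·1.5² × L = 7.068583 × 176.920459 = 1250.577035

L=176.920 V=1250.577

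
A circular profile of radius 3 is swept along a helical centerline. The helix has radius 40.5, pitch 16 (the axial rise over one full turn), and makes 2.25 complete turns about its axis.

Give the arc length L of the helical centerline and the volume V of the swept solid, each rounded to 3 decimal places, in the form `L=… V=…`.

2πR = 2π·40.5 = 254.469005
per-turn = √(254.469005² + 16²) = √(64754.4745 + 256) = √65010.4745 = 254.971517
L = 2.25 × 254.971517 = 573.685913
V = π·3² × L = 28.274334 × 573.685913 = 16220.587054

L=573.686 V=16220.587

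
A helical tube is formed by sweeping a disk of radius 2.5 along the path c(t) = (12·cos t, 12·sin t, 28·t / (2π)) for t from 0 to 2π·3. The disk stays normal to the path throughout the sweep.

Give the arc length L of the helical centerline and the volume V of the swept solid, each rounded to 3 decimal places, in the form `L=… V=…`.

2πR = 2π·12 = 75.398224
per-turn = √(75.398224² + 28²) = √(5684.8921 + 784) = √6468.8921 = 80.429423
L = 3 × 80.429423 = 241.288270
V = π·2.5² × L = 19.634954 × 241.288270 = 4737.684102

L=241.288 V=4737.684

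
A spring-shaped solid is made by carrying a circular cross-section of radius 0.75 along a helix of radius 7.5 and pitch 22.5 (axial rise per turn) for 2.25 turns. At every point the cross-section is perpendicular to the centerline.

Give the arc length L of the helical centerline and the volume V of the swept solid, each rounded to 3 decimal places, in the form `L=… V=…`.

L=117.495 V=207.630

2πR = 2π·7.5 = 47.123890
per-turn = √(47.123890² + 22.5²) = √(2220.6610 + 506.25) = √2726.9110 = 52.219833
L = 2.25 × 52.219833 = 117.494625
V = π·0.75² × L = 1.767146 × 117.494625 = 207.630141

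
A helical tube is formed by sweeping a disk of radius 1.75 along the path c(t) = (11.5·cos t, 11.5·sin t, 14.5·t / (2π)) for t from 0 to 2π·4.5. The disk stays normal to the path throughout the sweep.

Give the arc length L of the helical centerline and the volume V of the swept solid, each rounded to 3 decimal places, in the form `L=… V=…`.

L=331.637 V=3190.724

2πR = 2π·11.5 = 72.256631
per-turn = √(72.256631² + 14.5²) = √(5221.0207 + 210.25) = √5431.2707 = 73.697155
L = 4.5 × 73.697155 = 331.637200
V = π·1.75² × L = 9.621128 × 331.637200 = 3190.723783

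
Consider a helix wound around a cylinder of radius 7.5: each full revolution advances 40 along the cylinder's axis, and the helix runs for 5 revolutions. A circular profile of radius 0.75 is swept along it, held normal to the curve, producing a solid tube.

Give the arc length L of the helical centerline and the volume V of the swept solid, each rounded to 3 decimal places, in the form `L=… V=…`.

L=309.057 V=546.150

2πR = 2π·7.5 = 47.123890
per-turn = √(47.123890² + 40²) = √(2220.6610 + 1600) = √3820.6610 = 61.811496
L = 5 × 61.811496 = 309.057478
V = π·0.75² × L = 1.767146 × 309.057478 = 546.149645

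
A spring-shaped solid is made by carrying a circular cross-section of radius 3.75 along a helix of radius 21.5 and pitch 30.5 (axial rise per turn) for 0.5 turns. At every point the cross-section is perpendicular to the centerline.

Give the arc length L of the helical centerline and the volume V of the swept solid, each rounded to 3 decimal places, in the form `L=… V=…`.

2πR = 2π·21.5 = 135.088484
per-turn = √(135.088484² + 30.5²) = √(18248.8985 + 930.25) = √19179.1485 = 138.488803
L = 0.5 × 138.488803 = 69.244401
V = π·3.75² × L = 44.178647 × 69.244401 = 3059.123948

L=69.244 V=3059.124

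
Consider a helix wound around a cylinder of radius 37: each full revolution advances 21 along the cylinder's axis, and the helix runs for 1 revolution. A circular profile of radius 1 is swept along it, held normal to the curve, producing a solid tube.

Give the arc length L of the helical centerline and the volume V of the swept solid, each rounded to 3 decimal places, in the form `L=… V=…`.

L=233.424 V=733.324

2πR = 2π·37 = 232.477856
per-turn = √(232.477856² + 21²) = √(54045.9537 + 441) = √54486.9537 = 233.424407
L = 1 × 233.424407 = 233.424407
V = π·1² × L = 3.141593 × 233.424407 = 733.324402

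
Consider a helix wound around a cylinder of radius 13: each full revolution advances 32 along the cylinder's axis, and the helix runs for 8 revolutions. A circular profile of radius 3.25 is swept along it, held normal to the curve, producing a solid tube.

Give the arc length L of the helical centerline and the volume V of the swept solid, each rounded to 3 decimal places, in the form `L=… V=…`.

2πR = 2π·13 = 81.681409
per-turn = √(81.681409² + 32²) = √(6671.8526 + 1024) = √7695.8526 = 87.726009
L = 8 × 87.726009 = 701.808068
V = π·3.25² × L = 33.183072 × 701.808068 = 23288.147946

L=701.808 V=23288.148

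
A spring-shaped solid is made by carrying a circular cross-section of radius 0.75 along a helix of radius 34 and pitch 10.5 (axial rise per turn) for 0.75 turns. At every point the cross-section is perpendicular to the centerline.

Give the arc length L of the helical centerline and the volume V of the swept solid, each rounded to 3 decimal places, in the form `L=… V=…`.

2πR = 2π·34 = 213.628300
per-turn = √(213.628300² + 10.5²) = √(45637.0508 + 110.25) = √45747.3008 = 213.886186
L = 0.75 × 213.886186 = 160.414640
V = π·0.75² × L = 1.767146 × 160.414640 = 283.476068

L=160.415 V=283.476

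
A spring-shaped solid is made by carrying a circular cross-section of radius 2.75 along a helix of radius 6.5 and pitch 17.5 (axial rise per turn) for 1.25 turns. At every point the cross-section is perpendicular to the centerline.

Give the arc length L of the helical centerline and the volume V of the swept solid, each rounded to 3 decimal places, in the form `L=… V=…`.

L=55.540 V=1319.539

2πR = 2π·6.5 = 40.840704
per-turn = √(40.840704² + 17.5²) = √(1667.9631 + 306.25) = √1974.2131 = 44.432118
L = 1.25 × 44.432118 = 55.540148
V = π·2.75² × L = 23.758294 × 55.540148 = 1319.539189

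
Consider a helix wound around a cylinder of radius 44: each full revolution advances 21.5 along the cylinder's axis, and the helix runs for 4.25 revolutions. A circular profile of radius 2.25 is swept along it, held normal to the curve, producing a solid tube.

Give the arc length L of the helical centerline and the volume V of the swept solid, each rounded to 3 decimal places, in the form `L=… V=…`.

L=1178.503 V=18743.286

2πR = 2π·44 = 276.460154
per-turn = √(276.460154² + 21.5²) = √(76430.2165 + 462.25) = √76892.4665 = 277.294909
L = 4.25 × 277.294909 = 1178.503363
V = π·2.25² × L = 15.904313 × 1178.503363 = 18743.286126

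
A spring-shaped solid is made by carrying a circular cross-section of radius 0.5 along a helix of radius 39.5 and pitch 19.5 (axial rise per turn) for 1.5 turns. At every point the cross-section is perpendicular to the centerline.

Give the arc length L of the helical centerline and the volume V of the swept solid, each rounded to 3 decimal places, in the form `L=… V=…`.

2πR = 2π·39.5 = 248.185820
per-turn = √(248.185820² + 19.5²) = √(61596.2011 + 380.25) = √61976.4511 = 248.950700
L = 1.5 × 248.950700 = 373.426050
V = π·0.5² × L = 0.785398 × 373.426050 = 293.288134

L=373.426 V=293.288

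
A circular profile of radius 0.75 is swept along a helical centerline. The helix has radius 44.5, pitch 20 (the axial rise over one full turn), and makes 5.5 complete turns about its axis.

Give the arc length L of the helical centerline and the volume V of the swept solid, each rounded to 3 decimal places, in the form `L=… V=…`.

2πR = 2π·44.5 = 279.601746
per-turn = √(279.601746² + 20²) = √(78177.1365 + 400) = √78577.1365 = 280.316137
L = 5.5 × 280.316137 = 1541.738752
V = π·0.75² × L = 1.767146 × 1541.738752 = 2724.477264

L=1541.739 V=2724.477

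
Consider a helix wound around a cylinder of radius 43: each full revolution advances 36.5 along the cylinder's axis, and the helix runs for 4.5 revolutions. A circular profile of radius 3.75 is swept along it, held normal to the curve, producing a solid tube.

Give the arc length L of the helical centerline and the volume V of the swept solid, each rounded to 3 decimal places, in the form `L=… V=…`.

2πR = 2π·43 = 270.176968
per-turn = √(270.176968² + 36.5²) = √(72995.5942 + 1332.25) = √74327.8442 = 272.631334
L = 4.5 × 272.631334 = 1226.841002
V = π·3.75² × L = 44.178647 × 1226.841002 = 54200.175171

L=1226.841 V=54200.175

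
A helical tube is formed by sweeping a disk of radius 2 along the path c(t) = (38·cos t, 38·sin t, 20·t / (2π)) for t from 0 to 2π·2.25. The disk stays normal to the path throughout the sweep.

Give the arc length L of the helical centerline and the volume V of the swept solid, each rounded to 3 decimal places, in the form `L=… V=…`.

L=539.094 V=6774.452

2πR = 2π·38 = 238.761042
per-turn = √(238.761042² + 20²) = √(57006.8350 + 400) = √57406.8350 = 239.597235
L = 2.25 × 239.597235 = 539.093779
V = π·2² × L = 12.566371 × 539.093779 = 6774.452220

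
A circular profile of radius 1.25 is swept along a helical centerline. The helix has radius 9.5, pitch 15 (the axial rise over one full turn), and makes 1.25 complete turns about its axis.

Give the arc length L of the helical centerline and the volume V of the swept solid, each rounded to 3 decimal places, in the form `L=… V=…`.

L=76.933 V=377.642

2πR = 2π·9.5 = 59.690260
per-turn = √(59.690260² + 15²) = √(3562.9272 + 225) = √3787.9272 = 61.546139
L = 1.25 × 61.546139 = 76.932673
V = π·1.25² × L = 4.908739 × 76.932673 = 377.642377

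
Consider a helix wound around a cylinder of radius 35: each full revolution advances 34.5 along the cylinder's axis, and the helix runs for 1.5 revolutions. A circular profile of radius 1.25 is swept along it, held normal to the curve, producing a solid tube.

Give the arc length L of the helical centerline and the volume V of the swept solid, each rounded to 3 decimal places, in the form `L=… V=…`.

L=333.902 V=1639.037

2πR = 2π·35 = 219.911486
per-turn = √(219.911486² + 34.5²) = √(48361.0616 + 1190.25) = √49551.3116 = 222.601239
L = 1.5 × 222.601239 = 333.901858
V = π·1.25² × L = 4.908739 × 333.901858 = 1639.036914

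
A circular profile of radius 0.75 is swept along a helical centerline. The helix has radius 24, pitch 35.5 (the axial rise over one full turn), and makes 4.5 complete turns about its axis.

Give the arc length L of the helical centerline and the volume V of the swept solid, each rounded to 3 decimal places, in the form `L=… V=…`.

L=697.134 V=1231.938

2πR = 2π·24 = 150.796447
per-turn = √(150.796447² + 35.5²) = √(22739.5685 + 1260.25) = √23999.8185 = 154.918748
L = 4.5 × 154.918748 = 697.134367
V = π·0.75² × L = 1.767146 × 697.134367 = 1231.938116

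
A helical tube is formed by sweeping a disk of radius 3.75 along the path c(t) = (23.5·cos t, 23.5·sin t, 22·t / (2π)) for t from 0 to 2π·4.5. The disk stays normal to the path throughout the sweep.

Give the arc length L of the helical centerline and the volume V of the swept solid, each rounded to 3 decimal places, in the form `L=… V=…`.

2πR = 2π·23.5 = 147.654855
per-turn = √(147.654855² + 22²) = √(21801.9561 + 484) = √22285.9561 = 149.284815
L = 4.5 × 149.284815 = 671.781669
V = π·3.75² × L = 44.178647 × 671.781669 = 29678.405030

L=671.782 V=29678.405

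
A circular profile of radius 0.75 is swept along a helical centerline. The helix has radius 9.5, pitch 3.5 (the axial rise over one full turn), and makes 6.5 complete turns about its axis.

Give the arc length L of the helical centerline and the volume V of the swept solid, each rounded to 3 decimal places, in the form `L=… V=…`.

L=388.653 V=686.807

2πR = 2π·9.5 = 59.690260
per-turn = √(59.690260² + 3.5²) = √(3562.9272 + 12.25) = √3575.1772 = 59.792785
L = 6.5 × 59.792785 = 388.653105
V = π·0.75² × L = 1.767146 × 388.653105 = 686.806729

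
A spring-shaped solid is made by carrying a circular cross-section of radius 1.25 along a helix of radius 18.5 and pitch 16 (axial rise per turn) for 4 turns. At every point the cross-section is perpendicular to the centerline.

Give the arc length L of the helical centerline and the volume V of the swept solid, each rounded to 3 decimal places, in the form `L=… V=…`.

2πR = 2π·18.5 = 116.238928
per-turn = √(116.238928² + 16²) = √(13511.4884 + 256) = √13767.4884 = 117.334941
L = 4 × 117.334941 = 469.339765
V = π·1.25² × L = 4.908739 × 469.339765 = 2303.866183

L=469.340 V=2303.866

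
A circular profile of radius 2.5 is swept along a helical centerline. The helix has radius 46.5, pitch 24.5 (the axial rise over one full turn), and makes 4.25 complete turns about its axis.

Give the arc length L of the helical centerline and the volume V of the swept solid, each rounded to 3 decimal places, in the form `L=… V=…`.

2πR = 2π·46.5 = 292.168117
per-turn = √(292.168117² + 24.5²) = √(85362.2085 + 600.25) = √85962.4585 = 293.193551
L = 4.25 × 293.193551 = 1246.072593
V = π·2.5² × L = 19.634954 × 1246.072593 = 24466.578142

L=1246.073 V=24466.578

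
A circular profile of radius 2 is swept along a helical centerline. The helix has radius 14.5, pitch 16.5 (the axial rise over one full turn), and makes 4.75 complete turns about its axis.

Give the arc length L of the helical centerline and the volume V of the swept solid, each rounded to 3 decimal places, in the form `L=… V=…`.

2πR = 2π·14.5 = 91.106187
per-turn = √(91.106187² + 16.5²) = √(8300.3373 + 272.25) = √8572.5873 = 92.588268
L = 4.75 × 92.588268 = 439.794271
V = π·2² × L = 12.566371 × 439.794271 = 5526.617806

L=439.794 V=5526.618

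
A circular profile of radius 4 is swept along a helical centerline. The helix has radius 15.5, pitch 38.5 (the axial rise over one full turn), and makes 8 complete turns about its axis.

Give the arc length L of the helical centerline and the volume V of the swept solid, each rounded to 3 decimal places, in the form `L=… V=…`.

L=837.785 V=42111.681

2πR = 2π·15.5 = 97.389372
per-turn = √(97.389372² + 38.5²) = √(9484.6898 + 1482.25) = √10966.9398 = 104.723158
L = 8 × 104.723158 = 837.785264
V = π·4² × L = 50.265482 × 837.785264 = 42111.680506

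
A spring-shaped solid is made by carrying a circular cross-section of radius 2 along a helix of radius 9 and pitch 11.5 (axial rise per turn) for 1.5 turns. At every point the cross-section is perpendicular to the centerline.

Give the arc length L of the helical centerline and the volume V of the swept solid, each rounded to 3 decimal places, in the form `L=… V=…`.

2πR = 2π·9 = 56.548668
per-turn = √(56.548668² + 11.5²) = √(3197.7518 + 132.25) = √3330.0018 = 57.706168
L = 1.5 × 57.706168 = 86.559252
V = π·2² × L = 12.566371 × 86.559252 = 1087.735641

L=86.559 V=1087.736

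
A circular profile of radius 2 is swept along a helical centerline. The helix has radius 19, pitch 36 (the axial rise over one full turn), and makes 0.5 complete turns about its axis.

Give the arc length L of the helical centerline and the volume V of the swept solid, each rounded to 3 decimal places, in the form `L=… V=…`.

2πR = 2π·19 = 119.380521
per-turn = √(119.380521² + 36²) = √(14251.7088 + 1296) = √15547.7088 = 124.690452
L = 0.5 × 124.690452 = 62.345226
V = π·2² × L = 12.566371 × 62.345226 = 783.453214

L=62.345 V=783.453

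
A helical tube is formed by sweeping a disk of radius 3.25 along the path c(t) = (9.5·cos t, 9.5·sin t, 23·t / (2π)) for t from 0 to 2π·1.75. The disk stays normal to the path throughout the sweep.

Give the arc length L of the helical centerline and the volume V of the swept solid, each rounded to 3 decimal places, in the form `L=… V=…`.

2πR = 2π·9.5 = 59.690260
per-turn = √(59.690260² + 23²) = √(3562.9272 + 529) = √4091.9272 = 63.968173
L = 1.75 × 63.968173 = 111.944303
V = π·3.25² × L = 33.183072 × 111.944303 = 3714.655918

L=111.944 V=3714.656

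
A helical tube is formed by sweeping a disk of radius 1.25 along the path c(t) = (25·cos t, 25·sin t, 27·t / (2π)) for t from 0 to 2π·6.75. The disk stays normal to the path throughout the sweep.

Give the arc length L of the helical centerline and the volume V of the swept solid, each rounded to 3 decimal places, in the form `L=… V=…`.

2πR = 2π·25 = 157.079633
per-turn = √(157.079633² + 27²) = √(24674.0110 + 729) = √25403.0110 = 159.383221
L = 6.75 × 159.383221 = 1075.836739
V = π·1.25² × L = 4.908739 × 1075.836739 = 5281.001243

L=1075.837 V=5281.001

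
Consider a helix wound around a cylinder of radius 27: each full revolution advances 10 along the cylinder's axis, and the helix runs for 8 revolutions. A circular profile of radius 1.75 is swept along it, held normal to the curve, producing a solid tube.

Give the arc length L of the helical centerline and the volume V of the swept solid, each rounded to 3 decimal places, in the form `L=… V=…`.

2πR = 2π·27 = 169.646003
per-turn = √(169.646003² + 10²) = √(28779.7664 + 100) = √28879.7664 = 169.940479
L = 8 × 169.940479 = 1359.523833
V = π·1.75² × L = 9.621128 × 1359.523833 = 13080.152136

L=1359.524 V=13080.152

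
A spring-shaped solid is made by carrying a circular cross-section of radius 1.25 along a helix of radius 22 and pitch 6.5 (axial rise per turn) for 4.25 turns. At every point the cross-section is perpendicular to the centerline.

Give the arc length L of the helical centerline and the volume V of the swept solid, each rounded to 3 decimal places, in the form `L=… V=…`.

2πR = 2π·22 = 138.230077
per-turn = √(138.230077² + 6.5²) = √(19107.5541 + 42.25) = √19149.8041 = 138.382817
L = 4.25 × 138.382817 = 588.126973
V = π·1.25² × L = 4.908739 × 588.126973 = 2886.961530

L=588.127 V=2886.962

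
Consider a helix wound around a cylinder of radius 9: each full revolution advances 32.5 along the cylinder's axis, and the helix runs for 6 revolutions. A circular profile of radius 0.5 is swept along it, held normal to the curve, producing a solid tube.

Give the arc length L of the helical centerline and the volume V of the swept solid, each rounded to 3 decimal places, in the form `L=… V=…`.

2πR = 2π·9 = 56.548668
per-turn = √(56.548668² + 32.5²) = √(3197.7518 + 1056.25) = √4254.0018 = 65.222709
L = 6 × 65.222709 = 391.336257
V = π·0.5² × L = 0.785398 × 391.336257 = 307.354777

L=391.336 V=307.355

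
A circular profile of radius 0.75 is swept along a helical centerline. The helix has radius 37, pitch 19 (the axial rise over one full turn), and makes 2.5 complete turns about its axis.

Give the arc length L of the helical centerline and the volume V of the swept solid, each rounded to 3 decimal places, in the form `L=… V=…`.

2πR = 2π·37 = 232.477856
per-turn = √(232.477856² + 19²) = √(54045.9537 + 361) = √54406.9537 = 233.252982
L = 2.5 × 233.252982 = 583.132455
V = π·0.75² × L = 1.767146 × 583.132455 = 1030.480109

L=583.132 V=1030.480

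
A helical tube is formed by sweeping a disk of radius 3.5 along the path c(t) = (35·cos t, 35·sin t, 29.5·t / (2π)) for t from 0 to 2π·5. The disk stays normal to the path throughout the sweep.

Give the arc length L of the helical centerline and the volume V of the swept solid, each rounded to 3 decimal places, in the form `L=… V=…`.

2πR = 2π·35 = 219.911486
per-turn = √(219.911486² + 29.5²) = √(48361.0616 + 870.25) = √49231.3116 = 221.881301
L = 5 × 221.881301 = 1109.406503
V = π·3.5² × L = 38.484510 × 1109.406503 = 42694.965670

L=1109.407 V=42694.966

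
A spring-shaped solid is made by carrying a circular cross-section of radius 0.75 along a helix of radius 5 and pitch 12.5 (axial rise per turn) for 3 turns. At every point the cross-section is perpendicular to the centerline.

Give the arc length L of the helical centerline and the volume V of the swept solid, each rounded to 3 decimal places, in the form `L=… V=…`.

2πR = 2π·5 = 31.415927
per-turn = √(31.415927² + 12.5²) = √(986.9604 + 156.25) = √1143.2104 = 33.811395
L = 3 × 33.811395 = 101.434185
V = π·0.75² × L = 1.767146 × 101.434185 = 179.249002

L=101.434 V=179.249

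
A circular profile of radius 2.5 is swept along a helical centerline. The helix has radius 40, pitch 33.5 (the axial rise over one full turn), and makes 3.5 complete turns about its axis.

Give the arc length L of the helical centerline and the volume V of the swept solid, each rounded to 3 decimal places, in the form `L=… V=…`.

L=887.426 V=17424.565

2πR = 2π·40 = 251.327412
per-turn = √(251.327412² + 33.5²) = √(63165.4682 + 1122.25) = √64287.7182 = 253.550228
L = 3.5 × 253.550228 = 887.425798
V = π·2.5² × L = 19.634954 × 887.425798 = 17424.564804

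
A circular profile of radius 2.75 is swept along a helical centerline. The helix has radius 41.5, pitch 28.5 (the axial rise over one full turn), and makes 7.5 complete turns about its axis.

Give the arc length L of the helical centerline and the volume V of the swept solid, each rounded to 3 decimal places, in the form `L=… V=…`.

2πR = 2π·41.5 = 260.752190
per-turn = √(260.752190² + 28.5²) = √(67991.7047 + 812.25) = √68803.9547 = 262.305079
L = 7.5 × 262.305079 = 1967.288096
V = π·2.75² × L = 23.758294 × 1967.288096 = 46739.409840

L=1967.288 V=46739.410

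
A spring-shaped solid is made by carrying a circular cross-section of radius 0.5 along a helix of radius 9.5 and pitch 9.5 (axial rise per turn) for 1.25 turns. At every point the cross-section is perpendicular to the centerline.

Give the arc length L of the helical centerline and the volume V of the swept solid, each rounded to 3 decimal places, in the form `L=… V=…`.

L=75.552 V=59.338

2πR = 2π·9.5 = 59.690260
per-turn = √(59.690260² + 9.5²) = √(3562.9272 + 90.25) = √3653.1772 = 60.441519
L = 1.25 × 60.441519 = 75.551898
V = π·0.5² × L = 0.785398 × 75.551898 = 59.338322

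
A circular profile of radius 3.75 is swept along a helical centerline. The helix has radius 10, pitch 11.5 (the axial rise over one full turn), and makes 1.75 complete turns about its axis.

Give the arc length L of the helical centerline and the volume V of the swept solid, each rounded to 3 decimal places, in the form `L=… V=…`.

2πR = 2π·10 = 62.831853
per-turn = √(62.831853² + 11.5²) = √(3947.8418 + 132.25) = √4080.0918 = 63.875596
L = 1.75 × 63.875596 = 111.782293
V = π·3.75² × L = 44.178647 × 111.782293 = 4938.390426

L=111.782 V=4938.390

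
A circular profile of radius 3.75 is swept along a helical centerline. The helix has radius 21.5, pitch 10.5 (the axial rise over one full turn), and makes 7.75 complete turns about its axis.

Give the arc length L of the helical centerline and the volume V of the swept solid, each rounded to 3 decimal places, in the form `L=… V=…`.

L=1050.094 V=46391.710

2πR = 2π·21.5 = 135.088484
per-turn = √(135.088484² + 10.5²) = √(18248.8985 + 110.25) = √18359.1485 = 135.495936
L = 7.75 × 135.495936 = 1050.093500
V = π·3.75² × L = 44.178647 × 1050.093500 = 46391.709735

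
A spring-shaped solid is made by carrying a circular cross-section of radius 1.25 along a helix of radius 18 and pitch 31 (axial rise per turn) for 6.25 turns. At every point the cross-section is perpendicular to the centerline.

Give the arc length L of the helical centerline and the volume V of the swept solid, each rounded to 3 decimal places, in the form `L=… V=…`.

2πR = 2π·18 = 113.097336
per-turn = √(113.097336² + 31²) = √(12791.0073 + 961) = √13752.0073 = 117.268953
L = 6.25 × 117.268953 = 732.930955
V = π·1.25² × L = 4.908739 × 732.930955 = 3597.766414

L=732.931 V=3597.766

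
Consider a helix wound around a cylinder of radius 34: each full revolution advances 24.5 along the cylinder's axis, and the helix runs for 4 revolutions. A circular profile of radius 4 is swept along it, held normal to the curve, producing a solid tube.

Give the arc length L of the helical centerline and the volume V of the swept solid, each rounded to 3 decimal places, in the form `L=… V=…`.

2πR = 2π·34 = 213.628300
per-turn = √(213.628300² + 24.5²) = √(45637.0508 + 600.25) = √46237.3008 = 215.028604
L = 4 × 215.028604 = 860.114418
V = π·4² × L = 50.265482 × 860.114418 = 43234.066188

L=860.114 V=43234.066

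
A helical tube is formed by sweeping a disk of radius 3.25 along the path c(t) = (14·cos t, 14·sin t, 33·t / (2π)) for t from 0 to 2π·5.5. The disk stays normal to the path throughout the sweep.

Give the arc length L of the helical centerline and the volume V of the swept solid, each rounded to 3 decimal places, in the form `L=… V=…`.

2πR = 2π·14 = 87.964594
per-turn = √(87.964594² + 33²) = √(7737.7699 + 1089) = √8826.7699 = 93.950891
L = 5.5 × 93.950891 = 516.729898
V = π·3.25² × L = 33.183072 × 516.729898 = 17146.685634

L=516.730 V=17146.686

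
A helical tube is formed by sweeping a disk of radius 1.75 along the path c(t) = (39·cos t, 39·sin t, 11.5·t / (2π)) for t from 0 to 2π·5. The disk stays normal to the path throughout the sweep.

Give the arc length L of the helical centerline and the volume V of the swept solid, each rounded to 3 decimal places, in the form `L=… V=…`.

2πR = 2π·39 = 245.044227
per-turn = √(245.044227² + 11.5²) = √(60046.6732 + 132.25) = √60178.9232 = 245.313928
L = 5 × 245.313928 = 1226.569639
V = π·1.75² × L = 9.621128 × 1226.569639 = 11800.982887

L=1226.570 V=11800.983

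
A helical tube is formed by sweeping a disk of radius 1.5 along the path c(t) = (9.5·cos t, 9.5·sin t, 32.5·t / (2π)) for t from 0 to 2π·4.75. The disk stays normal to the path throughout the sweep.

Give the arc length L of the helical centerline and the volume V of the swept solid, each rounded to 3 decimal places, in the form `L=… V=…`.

2πR = 2π·9.5 = 59.690260
per-turn = √(59.690260² + 32.5²) = √(3562.9272 + 1056.25) = √4619.1772 = 67.964529
L = 4.75 × 67.964529 = 322.831512
V = π·1.5² × L = 7.068583 × 322.831512 = 2281.961491

L=322.832 V=2281.961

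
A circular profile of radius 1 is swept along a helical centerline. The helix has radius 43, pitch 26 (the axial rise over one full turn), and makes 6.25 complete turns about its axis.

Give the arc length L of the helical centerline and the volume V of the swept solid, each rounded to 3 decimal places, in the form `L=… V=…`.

2πR = 2π·43 = 270.176968
per-turn = √(270.176968² + 26²) = √(72995.5942 + 676) = √73671.5942 = 271.425117
L = 6.25 × 271.425117 = 1696.406981
V = π·1² × L = 3.141593 × 1696.406981 = 5329.419710

L=1696.407 V=5329.420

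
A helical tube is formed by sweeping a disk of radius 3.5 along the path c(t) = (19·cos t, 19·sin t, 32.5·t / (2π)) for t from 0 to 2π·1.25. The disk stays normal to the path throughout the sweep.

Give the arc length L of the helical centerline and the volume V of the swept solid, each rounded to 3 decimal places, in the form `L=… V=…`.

L=154.657 V=5951.886

2πR = 2π·19 = 119.380521
per-turn = √(119.380521² + 32.5²) = √(14251.7088 + 1056.25) = √15307.9588 = 123.725336
L = 1.25 × 123.725336 = 154.656670
V = π·3.5² × L = 38.484510 × 154.656670 = 5951.886162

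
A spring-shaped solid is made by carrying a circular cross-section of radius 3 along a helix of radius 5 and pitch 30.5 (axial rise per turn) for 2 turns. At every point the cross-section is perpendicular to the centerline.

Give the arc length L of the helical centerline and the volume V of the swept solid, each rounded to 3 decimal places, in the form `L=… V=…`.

L=87.572 V=2476.038

2πR = 2π·5 = 31.415927
per-turn = √(31.415927² + 30.5²) = √(986.9604 + 930.25) = √1917.2104 = 43.785962
L = 2 × 43.785962 = 87.571923
V = π·3² × L = 28.274334 × 87.571923 = 2476.037800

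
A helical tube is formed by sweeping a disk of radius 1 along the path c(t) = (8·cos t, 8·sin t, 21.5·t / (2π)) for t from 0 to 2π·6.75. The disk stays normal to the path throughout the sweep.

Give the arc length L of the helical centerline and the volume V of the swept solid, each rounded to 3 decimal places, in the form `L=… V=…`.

2πR = 2π·8 = 50.265482
per-turn = √(50.265482² + 21.5²) = √(2526.6187 + 462.25) = √2988.8687 = 54.670547
L = 6.75 × 54.670547 = 369.026193
V = π·1² × L = 3.141593 × 369.026193 = 1159.329978

L=369.026 V=1159.330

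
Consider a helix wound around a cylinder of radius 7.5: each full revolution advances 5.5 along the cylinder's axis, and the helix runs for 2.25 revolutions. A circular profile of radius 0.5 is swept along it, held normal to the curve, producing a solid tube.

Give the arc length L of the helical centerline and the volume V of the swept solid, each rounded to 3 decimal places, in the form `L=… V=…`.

2πR = 2π·7.5 = 47.123890
per-turn = √(47.123890² + 5.5²) = √(2220.6610 + 30.25) = √2250.9110 = 47.443767
L = 2.25 × 47.443767 = 106.748475
V = π·0.5² × L = 0.785398 × 106.748475 = 83.840056

L=106.748 V=83.840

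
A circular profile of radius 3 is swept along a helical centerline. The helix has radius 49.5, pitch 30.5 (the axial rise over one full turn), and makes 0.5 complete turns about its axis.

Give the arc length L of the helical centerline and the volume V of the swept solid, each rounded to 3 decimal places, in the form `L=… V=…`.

2πR = 2π·49.5 = 311.017673
per-turn = √(311.017673² + 30.5²) = √(96731.9927 + 930.25) = √97662.2427 = 312.509588
L = 0.5 × 312.509588 = 156.254794
V = π·3² × L = 28.274334 × 156.254794 = 4418.000220

L=156.255 V=4418.000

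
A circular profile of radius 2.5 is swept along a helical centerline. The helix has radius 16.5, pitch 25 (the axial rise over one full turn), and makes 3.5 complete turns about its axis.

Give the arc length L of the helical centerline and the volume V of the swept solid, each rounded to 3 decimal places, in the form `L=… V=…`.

L=373.255 V=7328.843

2πR = 2π·16.5 = 103.672558
per-turn = √(103.672558² + 25²) = √(10747.9992 + 625) = √11372.9992 = 106.644265
L = 3.5 × 106.644265 = 373.254926
V = π·2.5² × L = 19.634954 × 373.254926 = 7328.843343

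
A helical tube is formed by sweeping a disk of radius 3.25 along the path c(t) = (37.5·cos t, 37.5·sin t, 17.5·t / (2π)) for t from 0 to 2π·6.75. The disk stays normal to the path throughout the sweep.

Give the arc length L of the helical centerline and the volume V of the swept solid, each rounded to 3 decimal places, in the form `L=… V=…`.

2πR = 2π·37.5 = 235.619449
per-turn = √(235.619449² + 17.5²) = √(55516.5248 + 306.25) = √55822.7748 = 236.268438
L = 6.75 × 236.268438 = 1594.811956
V = π·3.25² × L = 33.183072 × 1594.811956 = 52920.760604

L=1594.812 V=52920.761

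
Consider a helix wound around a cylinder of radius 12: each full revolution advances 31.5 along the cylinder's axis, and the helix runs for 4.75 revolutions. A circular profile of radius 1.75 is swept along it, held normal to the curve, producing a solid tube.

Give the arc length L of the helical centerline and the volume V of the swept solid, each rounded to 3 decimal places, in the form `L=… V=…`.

2πR = 2π·12 = 75.398224
per-turn = √(75.398224² + 31.5²) = √(5684.8921 + 992.25) = √6677.1421 = 81.713782
L = 4.75 × 81.713782 = 388.140464
V = π·1.75² × L = 9.621128 × 388.140464 = 3734.348888

L=388.140 V=3734.349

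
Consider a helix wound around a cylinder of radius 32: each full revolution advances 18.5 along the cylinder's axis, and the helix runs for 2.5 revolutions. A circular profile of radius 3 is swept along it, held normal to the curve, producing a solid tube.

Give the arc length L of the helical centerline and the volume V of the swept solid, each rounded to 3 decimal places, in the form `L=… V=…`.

2πR = 2π·32 = 201.061930
per-turn = √(201.061930² + 18.5²) = √(40425.8996 + 342.25) = √40768.1496 = 201.911242
L = 2.5 × 201.911242 = 504.778105
V = π·3² × L = 28.274334 × 504.778105 = 14272.264674

L=504.778 V=14272.265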